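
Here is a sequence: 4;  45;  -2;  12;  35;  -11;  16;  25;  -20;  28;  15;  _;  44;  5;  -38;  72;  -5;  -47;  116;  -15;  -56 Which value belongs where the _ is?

-29

Split by position mod 3: positions 1, 4, 7, … form one track, and each other residue class forms its own.
Track A = 4, 12, 16, 28, 44, 72, 116: each term equals the sum of the previous two.
Track B = 45, 35, 25, 15, 5, -5, -15: subtracting 10 each time.
Track C = -2, -11, -20, ?, -38, -47, -56: subtracting 9 each time.
So the missing entry in track C is -29.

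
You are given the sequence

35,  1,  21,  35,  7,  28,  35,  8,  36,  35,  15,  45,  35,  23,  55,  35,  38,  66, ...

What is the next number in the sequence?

Taking every 3rd term gives 3 separate tracks.
Track A: 35, 35, 35, 35, 35, 35. Constant 35.
Track B: 1, 7, 8, 15, 23, 38. Each term equals the sum of the previous two.
Track C: 21, 28, 36, 45, 55, 66. Triangular numbers starting at T_6.
Term 19 comes from track A (its 7th entry): 35.

35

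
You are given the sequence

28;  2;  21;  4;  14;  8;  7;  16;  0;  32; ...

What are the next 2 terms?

Odd-indexed and even-indexed terms follow separate rules.
Subsequence A: 28, 21, 14, 7, 0 — arithmetic, step −7.
Subsequence B: 2, 4, 8, 16, 32 — powers of 2.
Position 11 → subsequence A, term 6 = -7.
Position 12 falls in subsequence B as its term 6, giving 64.

-7, 64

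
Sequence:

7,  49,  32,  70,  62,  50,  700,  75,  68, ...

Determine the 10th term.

Split by position mod 3: positions 1, 4, 7, … form one track, and each other residue class forms its own.
Track A is 7, 70, 700, which is multiplying by 10 each time.
Track B is 49, 62, 75, which is adding 13 each time.
Track C is 32, 50, 68, which is arithmetic with common difference +18.
Position 10 → track A, term 4 = 7000.

7000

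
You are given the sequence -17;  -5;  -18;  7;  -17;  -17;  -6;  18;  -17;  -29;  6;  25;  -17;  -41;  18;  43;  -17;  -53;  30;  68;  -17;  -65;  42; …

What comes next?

111

Read the sequence 4 terms at a time; column i is its own pattern.
Subsequence A: -17, -17, -17, -17, -17, -17. The constant sequence -17.
Subsequence B: -5, -17, -29, -41, -53, -65. Subtracting 12 each time.
Subsequence C: -18, -6, 6, 18, 30, 42. Arithmetic, step +12.
Subsequence D: 7, 18, 25, 43, 68. Fibonacci-style (each term is the sum of the two before it).
The 24th slot belongs to subsequence D; its 6th term is 111.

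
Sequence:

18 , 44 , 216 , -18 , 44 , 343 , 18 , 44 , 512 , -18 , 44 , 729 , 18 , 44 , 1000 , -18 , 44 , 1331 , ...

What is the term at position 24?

The terms cycle through 3 interleaved subsequences.
Stream A: 18, -18, 18, -18, 18, -18 — the oscillation 18·(−1)^(n+1).
Stream B: 44, 44, 44, 44, 44, 44 — the constant sequence 44.
Stream C: 216, 343, 512, 729, 1000, 1331 — perfect cubes starting at 6³.
Position 24 falls in stream C as its term 8, giving 2197.

2197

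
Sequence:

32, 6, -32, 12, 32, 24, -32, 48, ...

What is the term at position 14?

Odd-indexed and even-indexed terms follow separate rules.
Stream A = 32, -32, 32, -32: the oscillation 32·(−1)^(n+1).
Stream B = 6, 12, 24, 48: multiplying by 2 each time.
The 14th slot belongs to stream B; its 7th term is 384.

384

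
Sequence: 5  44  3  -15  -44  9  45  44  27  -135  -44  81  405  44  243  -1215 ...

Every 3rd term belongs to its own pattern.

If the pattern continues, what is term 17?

The terms cycle through 3 interleaved subsequences.
Subsequence A: 5, -15, 45, -135, 405, -1215. A geometric progression (common ratio -3).
Subsequence B: 44, -44, 44, -44, 44. Alternating ±44.
Subsequence C: 3, 9, 27, 81, 243. Powers 3^1, 3^2, 3^3, ….
The 17th slot belongs to subsequence B; its 6th term is -44.

-44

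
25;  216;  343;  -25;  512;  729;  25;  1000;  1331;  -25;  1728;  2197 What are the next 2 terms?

Reading positions in blocks of 3 reveals the pattern ABB — 2 tracks woven together.
Track A: 25, -25, 25, -25. The oscillation 25·(−1)^(n+1).
Track B: 216, 343, 512, 729, 1000, 1331, 1728, 2197. Consecutive cubes n³ from n = 6.
The 13th slot belongs to track A; its 5th term is 25.
The 14th slot belongs to track B; its 9th term is 2744.

25, 2744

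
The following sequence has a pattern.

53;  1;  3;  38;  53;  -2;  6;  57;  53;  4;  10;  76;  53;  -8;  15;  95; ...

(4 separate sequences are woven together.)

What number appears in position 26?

64

Taking every 4th term gives 4 separate tracks.
Stream A: 53, 53, 53, 53. Always 53.
Stream B: 1, -2, 4, -8. Multiplying by -2 each time.
Stream C: 3, 6, 10, 15. Triangular numbers starting at T_2.
Stream D: 38, 57, 76, 95. Arithmetic, step +19.
Position 26 → stream B, term 7 = 64.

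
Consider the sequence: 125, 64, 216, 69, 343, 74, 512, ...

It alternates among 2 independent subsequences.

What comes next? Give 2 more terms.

79, 729

Split by position mod 2 into 2 tracks.
Track A: 125, 216, 343, 512 — perfect cubes starting at 5³.
Track B: 64, 69, 74 — adding 5 each time.
The 8th slot belongs to track B; its 4th term is 79.
Position 9 falls in track A as its term 5, giving 729.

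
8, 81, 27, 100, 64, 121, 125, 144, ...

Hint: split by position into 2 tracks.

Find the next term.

Odd-indexed and even-indexed terms follow separate rules.
Track A: 8, 27, 64, 125 — the cubes 2³, 3³, 4³, ….
Track B: 81, 100, 121, 144 — the squares 9², 10², 11², ….
The 9th slot belongs to track A; its 5th term is 216.

216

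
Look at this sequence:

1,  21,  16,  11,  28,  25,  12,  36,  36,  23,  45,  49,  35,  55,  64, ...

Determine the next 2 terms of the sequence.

58, 66

Read the sequence 3 terms at a time; column i is its own pattern.
Track A: 1, 11, 12, 23, 35 — each term equals the sum of the previous two.
Track B: 21, 28, 36, 45, 55 — the triangular numbers T_6, T_7, ….
Track C: 16, 25, 36, 49, 64 — the squares 4², 5², 6², ….
Position 16 → track A, term 6 = 58.
The 17th slot belongs to track B; its 6th term is 66.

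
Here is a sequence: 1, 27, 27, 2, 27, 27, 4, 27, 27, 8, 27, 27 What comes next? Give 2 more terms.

16, 27

Reading positions in blocks of 3 reveals the pattern ABB — 2 tracks woven together.
Track A: 1, 2, 4, 8 (successive powers of 2).
Track B: 27, 27, 27, 27, 27, 27, 27, 27 (constant 27).
The 13th slot belongs to track A; its 5th term is 16.
Position 14 falls in track B as its term 9, giving 27.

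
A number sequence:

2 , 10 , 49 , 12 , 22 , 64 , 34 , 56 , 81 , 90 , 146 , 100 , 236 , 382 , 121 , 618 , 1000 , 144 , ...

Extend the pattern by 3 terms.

1618, 2618, 169

Positions follow the repeating pattern AAB; grouping by letter gives 2 tracks.
Stream A is 2, 10, 12, 22, 34, 56, 90, 146, 236, 382, 618, 1000, which is Fibonacci-style (each term is the sum of the two before it).
Stream B is 49, 64, 81, 100, 121, 144, which is consecutive squares n² from n = 7.
Position 19 → stream A, term 13 = 1618.
Term 20 comes from stream A (its 14th entry): 2618.
Position 21 falls in stream B as its term 7, giving 169.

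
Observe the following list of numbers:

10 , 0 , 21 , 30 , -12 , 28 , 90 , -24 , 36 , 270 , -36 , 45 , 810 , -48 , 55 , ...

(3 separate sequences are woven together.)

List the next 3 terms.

2430, -60, 66

Taking every 3rd term gives 3 separate tracks.
Track A is 10, 30, 90, 270, 810, which is a geometric progression (common ratio 3).
Track B is 0, -12, -24, -36, -48, which is subtracting 12 each time.
Track C is 21, 28, 36, 45, 55, which is the triangular numbers T_6, T_7, ….
The 16th slot belongs to track A; its 6th term is 2430.
Position 17 falls in track B as its term 6, giving -60.
Term 18 comes from track C (its 6th entry): 66.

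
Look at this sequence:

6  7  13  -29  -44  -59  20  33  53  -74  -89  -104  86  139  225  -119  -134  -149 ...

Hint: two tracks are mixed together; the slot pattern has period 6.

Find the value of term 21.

The slot pattern repeats as AAABBB (period 6), so there are 2 interleaved tracks.
Stream A: 6, 7, 13, 20, 33, 53, 86, 139, 225. A Fibonacci-like recurrence a_n = a_{n-1} + a_{n-2}.
Stream B: -29, -44, -59, -74, -89, -104, -119, -134, -149. Arithmetic with common difference −15.
The 21st slot belongs to stream A; its 12th term is 953.

953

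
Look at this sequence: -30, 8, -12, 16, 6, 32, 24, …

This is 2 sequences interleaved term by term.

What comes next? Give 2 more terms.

Taking every 2nd term gives 2 separate tracks.
Subsequence A = -30, -12, 6, 24: adding 18 each time.
Subsequence B = 8, 16, 32: a geometric progression (common ratio 2).
Term 8 comes from subsequence B (its 4th entry): 64.
Position 9 → subsequence A, term 5 = 42.

64, 42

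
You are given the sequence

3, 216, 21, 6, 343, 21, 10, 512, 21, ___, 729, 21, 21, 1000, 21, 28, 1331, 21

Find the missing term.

The terms cycle through 3 interleaved subsequences.
Subsequence A: 3, 6, 10, ?, 21, 28 (triangular numbers n(n+1)/2 for n = 2, 3, …).
Subsequence B: 216, 343, 512, 729, 1000, 1331 (the cubes 6³, 7³, 8³, …).
Subsequence C: 21, 21, 21, 21, 21, 21 (the constant sequence 21).
Filling subsequence A at index 4 by its rule yields 15.

15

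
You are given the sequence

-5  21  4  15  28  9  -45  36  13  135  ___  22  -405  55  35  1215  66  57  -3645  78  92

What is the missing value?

45

Read the sequence 3 terms at a time; column i is its own pattern.
Track A: -5, 15, -45, 135, -405, 1215, -3645 — geometric, ×-3 each step.
Track B: 21, 28, 36, ?, 55, 66, 78 — triangular numbers starting at T_6.
Track C: 4, 9, 13, 22, 35, 57, 92 — each term equals the sum of the previous two.
So the missing entry in track B is 45.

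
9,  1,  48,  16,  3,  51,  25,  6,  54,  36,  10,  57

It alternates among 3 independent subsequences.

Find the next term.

49

Split by position mod 3: positions 1, 4, 7, … form one track, and each other residue class forms its own.
Track A is 9, 16, 25, 36, which is perfect squares starting at 3².
Track B is 1, 3, 6, 10, which is triangular numbers starting at T_1.
Track C is 48, 51, 54, 57, which is arithmetic, step +3.
The 13th slot belongs to track A; its 5th term is 49.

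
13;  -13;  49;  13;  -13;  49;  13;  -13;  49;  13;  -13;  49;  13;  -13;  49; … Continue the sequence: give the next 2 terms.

Positions follow the repeating pattern AAB; grouping by letter gives 2 tracks.
Track A = 13, -13, 13, -13, 13, -13, 13, -13, 13, -13: oscillating between 13 and -13.
Track B = 49, 49, 49, 49, 49: constant 49.
Position 16 → track A, term 11 = 13.
Position 17 falls in track A as its term 12, giving -13.

13, -13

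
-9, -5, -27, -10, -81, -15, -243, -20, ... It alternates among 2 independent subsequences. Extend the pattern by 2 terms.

-729, -25

Split by position mod 2 into 2 tracks.
Track A: -9, -27, -81, -243. A geometric progression (common ratio 3).
Track B: -5, -10, -15, -20. Arithmetic, step −5.
Position 9 → track A, term 5 = -729.
Position 10 → track B, term 5 = -25.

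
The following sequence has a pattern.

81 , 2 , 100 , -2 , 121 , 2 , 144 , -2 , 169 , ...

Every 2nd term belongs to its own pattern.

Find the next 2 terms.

The terms cycle through 2 interleaved subsequences.
Track A: 81, 100, 121, 144, 169 — the squares 9², 10², 11², ….
Track B: 2, -2, 2, -2 — oscillating between 2 and -2.
Position 10 falls in track B as its term 5, giving 2.
Term 11 comes from track A (its 6th entry): 196.

2, 196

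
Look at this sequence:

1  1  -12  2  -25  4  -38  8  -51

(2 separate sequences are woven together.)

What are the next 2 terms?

16, -64

The terms cycle through 2 interleaved subsequences.
Track A: 1, -12, -25, -38, -51. Arithmetic, step −13.
Track B: 1, 2, 4, 8. Successive powers of 2.
Term 10 comes from track B (its 5th entry): 16.
Term 11 comes from track A (its 6th entry): -64.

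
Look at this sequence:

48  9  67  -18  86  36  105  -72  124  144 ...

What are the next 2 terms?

143, -288

Split by position mod 2 into 2 tracks.
Track A = 48, 67, 86, 105, 124: linear: a_n = 29 + 19·n.
Track B = 9, -18, 36, -72, 144: multiplying by -2 each time.
The 11th slot belongs to track A; its 6th term is 143.
Position 12 → track B, term 6 = -288.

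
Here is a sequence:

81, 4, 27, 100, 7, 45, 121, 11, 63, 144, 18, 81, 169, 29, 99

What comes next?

196

Taking every 3rd term gives 3 separate tracks.
Track A: 81, 100, 121, 144, 169 — the squares 9², 10², 11², ….
Track B: 4, 7, 11, 18, 29 — Fibonacci-style (each term is the sum of the two before it).
Track C: 27, 45, 63, 81, 99 — arithmetic with common difference +18.
Position 16 falls in track A as its term 6, giving 196.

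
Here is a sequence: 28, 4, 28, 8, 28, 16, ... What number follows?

Taking every 2nd term gives 2 separate tracks.
Stream A: 28, 28, 28. Always 28.
Stream B: 4, 8, 16. Powers 2^2, 2^3, 2^4, ….
Position 7 falls in stream A as its term 4, giving 28.

28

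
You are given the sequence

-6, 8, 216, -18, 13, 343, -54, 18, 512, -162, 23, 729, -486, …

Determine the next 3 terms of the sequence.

The terms cycle through 3 interleaved subsequences.
Track A: -6, -18, -54, -162, -486 — multiplying by 3 each time.
Track B: 8, 13, 18, 23 — linear: a_n = 3 + 5·n.
Track C: 216, 343, 512, 729 — the cubes 6³, 7³, 8³, ….
Position 14 falls in track B as its term 5, giving 28.
Position 15 falls in track C as its term 5, giving 1000.
Position 16 → track A, term 6 = -1458.

28, 1000, -1458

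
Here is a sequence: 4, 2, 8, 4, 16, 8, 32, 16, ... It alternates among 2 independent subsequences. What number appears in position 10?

32

Split by position mod 2 into 2 tracks.
Track A: 4, 8, 16, 32 — geometric with ratio 2.
Track B: 2, 4, 8, 16 — powers of 2.
Position 10 → track B, term 5 = 32.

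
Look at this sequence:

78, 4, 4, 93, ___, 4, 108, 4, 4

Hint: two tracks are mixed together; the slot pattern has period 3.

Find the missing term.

Reading positions in blocks of 3 reveals the pattern ABB — 2 tracks woven together.
Subsequence A: 78, 93, 108. Adding 15 each time.
Subsequence B: 4, 4, ?, 4, 4, 4. The constant sequence 4.
So the missing entry in subsequence B is 4.

4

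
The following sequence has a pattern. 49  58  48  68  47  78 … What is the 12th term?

108

Split by position mod 2 into 2 tracks.
Subsequence A: 49, 48, 47. Linear: a_n = 50 − n.
Subsequence B: 58, 68, 78. Adding 10 each time.
Term 12 comes from subsequence B (its 6th entry): 108.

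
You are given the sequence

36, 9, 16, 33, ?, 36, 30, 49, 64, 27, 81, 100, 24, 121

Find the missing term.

Positions follow the repeating pattern ABB; grouping by letter gives 2 tracks.
Track A: 36, 33, 30, 27, 24. Arithmetic with common difference −3.
Track B: 9, 16, ?, 36, 49, 64, 81, 100, 121. The squares 3², 4², 5², ….
Filling track B at index 3 by its rule yields 25.

25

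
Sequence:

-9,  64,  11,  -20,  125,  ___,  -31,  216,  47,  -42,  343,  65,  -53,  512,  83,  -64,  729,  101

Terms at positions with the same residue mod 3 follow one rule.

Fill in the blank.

Taking every 3rd term gives 3 separate tracks.
Subsequence A: -9, -20, -31, -42, -53, -64 — linear: a_n = 2 − 11·n.
Subsequence B: 64, 125, 216, 343, 512, 729 — consecutive cubes n³ from n = 4.
Subsequence C: 11, ?, 47, 65, 83, 101 — adding 18 each time.
The gap is subsequence C's term 2; the rule gives 29.

29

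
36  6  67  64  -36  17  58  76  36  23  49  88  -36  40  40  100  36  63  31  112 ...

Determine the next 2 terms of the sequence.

-36, 103

Taking every 4th term gives 4 separate tracks.
Subsequence A: 36, -36, 36, -36, 36 — alternating ±36.
Subsequence B: 6, 17, 23, 40, 63 — Fibonacci-style (each term is the sum of the two before it).
Subsequence C: 67, 58, 49, 40, 31 — subtracting 9 each time.
Subsequence D: 64, 76, 88, 100, 112 — linear: a_n = 52 + 12·n.
Position 21 → subsequence A, term 6 = -36.
The 22nd slot belongs to subsequence B; its 6th term is 103.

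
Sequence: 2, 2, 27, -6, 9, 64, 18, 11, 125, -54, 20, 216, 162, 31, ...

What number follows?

Split by position mod 3 into 3 tracks.
Subsequence A is 2, -6, 18, -54, 162, which is geometric with ratio -3.
Subsequence B is 2, 9, 11, 20, 31, which is Fibonacci-style (each term is the sum of the two before it).
Subsequence C is 27, 64, 125, 216, which is consecutive cubes n³ from n = 3.
Position 15 → subsequence C, term 5 = 343.

343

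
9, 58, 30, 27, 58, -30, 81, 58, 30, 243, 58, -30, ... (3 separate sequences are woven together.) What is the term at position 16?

2187

Split by position mod 3: positions 1, 4, 7, … form one track, and each other residue class forms its own.
Subsequence A: 9, 27, 81, 243 — powers of 3.
Subsequence B: 58, 58, 58, 58 — constant 58.
Subsequence C: 30, -30, 30, -30 — alternating ±30.
Position 16 falls in subsequence A as its term 6, giving 2187.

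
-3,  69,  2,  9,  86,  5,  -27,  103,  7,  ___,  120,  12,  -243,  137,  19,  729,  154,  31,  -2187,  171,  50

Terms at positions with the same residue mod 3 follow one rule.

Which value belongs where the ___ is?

81

Split by position mod 3: positions 1, 4, 7, … form one track, and each other residue class forms its own.
Subsequence A = -3, 9, -27, ?, -243, 729, -2187: a geometric progression (common ratio -3).
Subsequence B = 69, 86, 103, 120, 137, 154, 171: arithmetic with common difference +17.
Subsequence C = 2, 5, 7, 12, 19, 31, 50: Fibonacci-style (each term is the sum of the two before it).
The gap is subsequence A's term 4; the rule gives 81.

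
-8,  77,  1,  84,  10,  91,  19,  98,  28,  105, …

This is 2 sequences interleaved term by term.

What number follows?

37

Taking every 2nd term gives 2 separate tracks.
Stream A = -8, 1, 10, 19, 28: adding 9 each time.
Stream B = 77, 84, 91, 98, 105: linear: a_n = 70 + 7·n.
Position 11 falls in stream A as its term 6, giving 37.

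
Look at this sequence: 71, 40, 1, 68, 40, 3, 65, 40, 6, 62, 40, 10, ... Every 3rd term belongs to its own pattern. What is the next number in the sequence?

Taking every 3rd term gives 3 separate tracks.
Subsequence A: 71, 68, 65, 62 — arithmetic with common difference −3.
Subsequence B: 40, 40, 40, 40 — the constant sequence 40.
Subsequence C: 1, 3, 6, 10 — the triangular numbers T_1, T_2, ….
The 13th slot belongs to subsequence A; its 5th term is 59.

59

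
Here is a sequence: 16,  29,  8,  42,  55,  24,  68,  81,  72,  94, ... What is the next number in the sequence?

107

Positions follow the repeating pattern AAB; grouping by letter gives 2 tracks.
Stream A: 16, 29, 42, 55, 68, 81, 94. Arithmetic with common difference +13.
Stream B: 8, 24, 72. Geometric with ratio 3.
Position 11 falls in stream A as its term 8, giving 107.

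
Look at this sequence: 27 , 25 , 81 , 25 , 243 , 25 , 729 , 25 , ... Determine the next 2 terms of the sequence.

Odd-indexed and even-indexed terms follow separate rules.
Stream A = 27, 81, 243, 729: powers of 3.
Stream B = 25, 25, 25, 25: always 25.
The 9th slot belongs to stream A; its 5th term is 2187.
Term 10 comes from stream B (its 5th entry): 25.

2187, 25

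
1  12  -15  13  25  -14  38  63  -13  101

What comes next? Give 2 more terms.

The slot pattern repeats as AAB (period 3), so there are 2 interleaved tracks.
Subsequence A: 1, 12, 13, 25, 38, 63, 101 (a Fibonacci-like recurrence a_n = a_{n-1} + a_{n-2}).
Subsequence B: -15, -14, -13 (adding 1 each time).
Term 11 comes from subsequence A (its 8th entry): 164.
The 12th slot belongs to subsequence B; its 4th term is -12.

164, -12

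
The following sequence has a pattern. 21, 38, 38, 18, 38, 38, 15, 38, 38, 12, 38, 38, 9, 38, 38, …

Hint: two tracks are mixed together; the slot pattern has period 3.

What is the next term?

6

Positions follow the repeating pattern ABB; grouping by letter gives 2 tracks.
Subsequence A is 21, 18, 15, 12, 9, which is arithmetic with common difference −3.
Subsequence B is 38, 38, 38, 38, 38, 38, 38, 38, 38, 38, which is always 38.
Position 16 → subsequence A, term 6 = 6.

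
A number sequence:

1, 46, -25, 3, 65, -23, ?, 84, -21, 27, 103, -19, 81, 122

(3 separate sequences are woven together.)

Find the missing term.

9

Split by position mod 3: positions 1, 4, 7, … form one track, and each other residue class forms its own.
Track A = 1, 3, ?, 27, 81: multiplying by 3 each time.
Track B = 46, 65, 84, 103, 122: arithmetic, step +19.
Track C = -25, -23, -21, -19: arithmetic with common difference +2.
Track A's pattern makes the blank 9.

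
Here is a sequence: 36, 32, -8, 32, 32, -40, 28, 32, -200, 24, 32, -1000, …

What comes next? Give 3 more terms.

20, 32, -5000

Read the sequence 3 terms at a time; column i is its own pattern.
Track A: 36, 32, 28, 24 (linear: a_n = 40 − 4·n).
Track B: 32, 32, 32, 32 (always 32).
Track C: -8, -40, -200, -1000 (a geometric progression (common ratio 5)).
Term 13 comes from track A (its 5th entry): 20.
Position 14 falls in track B as its term 5, giving 32.
Position 15 → track C, term 5 = -5000.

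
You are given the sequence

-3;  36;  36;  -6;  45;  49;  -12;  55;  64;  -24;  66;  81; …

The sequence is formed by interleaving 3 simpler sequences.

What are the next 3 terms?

-48, 78, 100

Taking every 3rd term gives 3 separate tracks.
Subsequence A = -3, -6, -12, -24: geometric, ×2 each step.
Subsequence B = 36, 45, 55, 66: triangular numbers n(n+1)/2 for n = 8, 9, ….
Subsequence C = 36, 49, 64, 81: perfect squares starting at 6².
The 13th slot belongs to subsequence A; its 5th term is -48.
Position 14 → subsequence B, term 5 = 78.
Position 15 → subsequence C, term 5 = 100.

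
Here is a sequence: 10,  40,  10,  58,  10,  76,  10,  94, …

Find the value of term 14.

148

Split by position mod 2 into 2 tracks.
Stream A: 10, 10, 10, 10 (always 10).
Stream B: 40, 58, 76, 94 (adding 18 each time).
The 14th slot belongs to stream B; its 7th term is 148.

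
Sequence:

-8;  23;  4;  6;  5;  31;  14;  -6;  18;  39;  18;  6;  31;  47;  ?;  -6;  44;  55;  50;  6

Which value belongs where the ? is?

32

Split by position mod 4 into 4 tracks.
Stream A: -8, 5, 18, 31, 44. Adding 13 each time.
Stream B: 23, 31, 39, 47, 55. Adding 8 each time.
Stream C: 4, 14, 18, ?, 50. Each term equals the sum of the previous two.
Stream D: 6, -6, 6, -6, 6. Oscillating between 6 and -6.
The gap is stream C's term 4; the rule gives 32.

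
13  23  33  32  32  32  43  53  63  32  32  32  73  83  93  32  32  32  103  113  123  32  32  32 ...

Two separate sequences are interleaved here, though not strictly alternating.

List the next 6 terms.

133, 143, 153, 32, 32, 32

Positions follow the repeating pattern AAABBB; grouping by letter gives 2 tracks.
Track A: 13, 23, 33, 43, 53, 63, 73, 83, 93, 103, 113, 123. Adding 10 each time.
Track B: 32, 32, 32, 32, 32, 32, 32, 32, 32, 32, 32, 32. Constant 32.
The 25th slot belongs to track A; its 13th term is 133.
Term 26 comes from track A (its 14th entry): 143.
Position 27 → track A, term 15 = 153.
Position 28 falls in track B as its term 13, giving 32.
Position 29 → track B, term 14 = 32.
Position 30 → track B, term 15 = 32.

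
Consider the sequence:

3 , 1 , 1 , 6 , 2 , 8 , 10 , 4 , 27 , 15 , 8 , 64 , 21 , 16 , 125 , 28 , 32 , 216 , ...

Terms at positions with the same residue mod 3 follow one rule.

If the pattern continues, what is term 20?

The terms cycle through 3 interleaved subsequences.
Stream A: 3, 6, 10, 15, 21, 28 — the triangular numbers T_2, T_3, ….
Stream B: 1, 2, 4, 8, 16, 32 — powers of 2.
Stream C: 1, 8, 27, 64, 125, 216 — the cubes 1³, 2³, 3³, ….
Position 20 falls in stream B as its term 7, giving 64.

64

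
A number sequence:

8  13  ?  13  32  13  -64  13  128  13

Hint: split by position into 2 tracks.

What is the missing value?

Taking every 2nd term gives 2 separate tracks.
Subsequence A = 8, ?, 32, -64, 128: multiplying by -2 each time.
Subsequence B = 13, 13, 13, 13, 13: always 13.
So the missing entry in subsequence A is -16.

-16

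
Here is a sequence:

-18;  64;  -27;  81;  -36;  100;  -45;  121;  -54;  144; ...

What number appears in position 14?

196

Odd-indexed and even-indexed terms follow separate rules.
Track A: -18, -27, -36, -45, -54 — subtracting 9 each time.
Track B: 64, 81, 100, 121, 144 — consecutive squares n² from n = 8.
Position 14 falls in track B as its term 7, giving 196.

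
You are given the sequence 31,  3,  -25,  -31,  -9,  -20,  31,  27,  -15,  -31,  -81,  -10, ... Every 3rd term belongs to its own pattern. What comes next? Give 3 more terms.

31, 243, -5

Split by position mod 3: positions 1, 4, 7, … form one track, and each other residue class forms its own.
Track A is 31, -31, 31, -31, which is oscillating between 31 and -31.
Track B is 3, -9, 27, -81, which is geometric with ratio -3.
Track C is -25, -20, -15, -10, which is arithmetic, step +5.
Position 13 falls in track A as its term 5, giving 31.
Term 14 comes from track B (its 5th entry): 243.
The 15th slot belongs to track C; its 5th term is -5.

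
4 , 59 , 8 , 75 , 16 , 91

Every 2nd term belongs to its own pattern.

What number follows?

Taking every 2nd term gives 2 separate tracks.
Track A is 4, 8, 16, which is successive powers of 2.
Track B is 59, 75, 91, which is arithmetic, step +16.
Position 7 falls in track A as its term 4, giving 32.

32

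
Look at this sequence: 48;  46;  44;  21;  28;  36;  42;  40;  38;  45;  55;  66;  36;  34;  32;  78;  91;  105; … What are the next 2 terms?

Positions follow the repeating pattern AAABBB; grouping by letter gives 2 tracks.
Stream A = 48, 46, 44, 42, 40, 38, 36, 34, 32: linear: a_n = 50 − 2·n.
Stream B = 21, 28, 36, 45, 55, 66, 78, 91, 105: triangular numbers n(n+1)/2 for n = 6, 7, ….
The 19th slot belongs to stream A; its 10th term is 30.
Term 20 comes from stream A (its 11th entry): 28.

30, 28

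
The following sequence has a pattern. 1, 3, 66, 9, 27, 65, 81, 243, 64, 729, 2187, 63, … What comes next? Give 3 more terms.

The slot pattern repeats as AAB (period 3), so there are 2 interleaved tracks.
Track A: 1, 3, 9, 27, 81, 243, 729, 2187 (powers 3^0, 3^1, 3^2, …).
Track B: 66, 65, 64, 63 (subtracting 1 each time).
Term 13 comes from track A (its 9th entry): 6561.
Position 14 → track A, term 10 = 19683.
Position 15 → track B, term 5 = 62.

6561, 19683, 62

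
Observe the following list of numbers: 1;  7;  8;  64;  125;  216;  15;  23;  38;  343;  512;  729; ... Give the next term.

61

The slot pattern repeats as AAABBB (period 6), so there are 2 interleaved tracks.
Track A: 1, 7, 8, 15, 23, 38 — each term equals the sum of the previous two.
Track B: 64, 125, 216, 343, 512, 729 — perfect cubes starting at 4³.
Term 13 comes from track A (its 7th entry): 61.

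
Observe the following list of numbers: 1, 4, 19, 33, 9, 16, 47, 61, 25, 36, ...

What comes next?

Positions follow the repeating pattern AABB; grouping by letter gives 2 tracks.
Stream A is 1, 4, 9, 16, 25, 36, which is consecutive squares n² from n = 1.
Stream B is 19, 33, 47, 61, which is arithmetic, step +14.
The 11th slot belongs to stream B; its 5th term is 75.

75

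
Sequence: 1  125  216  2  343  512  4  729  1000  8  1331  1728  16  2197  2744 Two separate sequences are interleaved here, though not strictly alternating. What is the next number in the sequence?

32

Positions follow the repeating pattern ABB; grouping by letter gives 2 tracks.
Track A: 1, 2, 4, 8, 16. Successive powers of 2.
Track B: 125, 216, 343, 512, 729, 1000, 1331, 1728, 2197, 2744. Consecutive cubes n³ from n = 5.
Term 16 comes from track A (its 6th entry): 32.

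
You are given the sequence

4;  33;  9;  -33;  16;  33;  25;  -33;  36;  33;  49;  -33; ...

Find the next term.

64

Positions 1, 3, 5, … form one subsequence and positions 2, 4, 6, … form another.
Stream A: 4, 9, 16, 25, 36, 49. The squares 2², 3², 4², ….
Stream B: 33, -33, 33, -33, 33, -33. Alternating ±33.
Term 13 comes from stream A (its 7th entry): 64.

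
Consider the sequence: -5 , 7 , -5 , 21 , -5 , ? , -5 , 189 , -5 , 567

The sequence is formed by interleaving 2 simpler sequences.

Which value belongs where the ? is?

Positions 1, 3, 5, … form one subsequence and positions 2, 4, 6, … form another.
Track A: -5, -5, -5, -5, -5. The constant sequence -5.
Track B: 7, 21, ?, 189, 567. Geometric, ×3 each step.
Track B's pattern makes the blank 63.

63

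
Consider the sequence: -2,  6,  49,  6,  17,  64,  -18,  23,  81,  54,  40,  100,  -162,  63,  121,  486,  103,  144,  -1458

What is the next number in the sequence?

Taking every 3rd term gives 3 separate tracks.
Track A: -2, 6, -18, 54, -162, 486, -1458 (geometric, ×-3 each step).
Track B: 6, 17, 23, 40, 63, 103 (Fibonacci-style (each term is the sum of the two before it)).
Track C: 49, 64, 81, 100, 121, 144 (consecutive squares n² from n = 7).
Position 20 falls in track B as its term 7, giving 166.

166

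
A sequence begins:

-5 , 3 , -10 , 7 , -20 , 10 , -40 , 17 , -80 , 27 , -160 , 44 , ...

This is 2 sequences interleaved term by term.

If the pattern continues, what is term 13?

-320

Split by position mod 2 into 2 tracks.
Track A is -5, -10, -20, -40, -80, -160, which is geometric with ratio 2.
Track B is 3, 7, 10, 17, 27, 44, which is Fibonacci-style (each term is the sum of the two before it).
Position 13 → track A, term 7 = -320.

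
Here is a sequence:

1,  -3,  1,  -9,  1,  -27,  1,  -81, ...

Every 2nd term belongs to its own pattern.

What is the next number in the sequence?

Odd-indexed and even-indexed terms follow separate rules.
Stream A is 1, 1, 1, 1, which is the constant sequence 1.
Stream B is -3, -9, -27, -81, which is multiplying by 3 each time.
The 9th slot belongs to stream A; its 5th term is 1.

1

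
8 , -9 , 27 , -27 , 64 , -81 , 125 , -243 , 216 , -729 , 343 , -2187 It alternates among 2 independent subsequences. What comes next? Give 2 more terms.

Positions 1, 3, 5, … form one subsequence and positions 2, 4, 6, … form another.
Track A: 8, 27, 64, 125, 216, 343. Perfect cubes starting at 2³.
Track B: -9, -27, -81, -243, -729, -2187. Geometric with ratio 3.
Position 13 falls in track A as its term 7, giving 512.
Position 14 → track B, term 7 = -6561.

512, -6561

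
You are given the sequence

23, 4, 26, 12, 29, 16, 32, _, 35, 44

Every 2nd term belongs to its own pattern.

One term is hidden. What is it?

Taking every 2nd term gives 2 separate tracks.
Track A is 23, 26, 29, 32, 35, which is linear: a_n = 20 + 3·n.
Track B is 4, 12, 16, ?, 44, which is Fibonacci-style (each term is the sum of the two before it).
The gap is track B's term 4; the rule gives 28.

28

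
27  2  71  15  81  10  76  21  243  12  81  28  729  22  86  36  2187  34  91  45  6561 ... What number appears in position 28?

Taking every 4th term gives 4 separate tracks.
Track A: 27, 81, 243, 729, 2187, 6561 (powers of 3).
Track B: 2, 10, 12, 22, 34 (a Fibonacci-like recurrence a_n = a_{n-1} + a_{n-2}).
Track C: 71, 76, 81, 86, 91 (arithmetic with common difference +5).
Track D: 15, 21, 28, 36, 45 (the triangular numbers T_5, T_6, …).
Position 28 falls in track D as its term 7, giving 66.

66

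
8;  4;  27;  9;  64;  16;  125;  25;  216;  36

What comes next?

343

Taking every 2nd term gives 2 separate tracks.
Track A: 8, 27, 64, 125, 216. The cubes 2³, 3³, 4³, ….
Track B: 4, 9, 16, 25, 36. Perfect squares starting at 2².
Position 11 → track A, term 6 = 343.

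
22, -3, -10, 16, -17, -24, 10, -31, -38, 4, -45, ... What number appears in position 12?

-52

Positions follow the repeating pattern ABB; grouping by letter gives 2 tracks.
Subsequence A: 22, 16, 10, 4 — subtracting 6 each time.
Subsequence B: -3, -10, -17, -24, -31, -38, -45 — arithmetic, step −7.
Position 12 falls in subsequence B as its term 8, giving -52.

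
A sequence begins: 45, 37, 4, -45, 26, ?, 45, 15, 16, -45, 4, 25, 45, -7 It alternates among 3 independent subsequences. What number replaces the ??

9

Taking every 3rd term gives 3 separate tracks.
Track A: 45, -45, 45, -45, 45. Oscillating between 45 and -45.
Track B: 37, 26, 15, 4, -7. Arithmetic, step −11.
Track C: 4, ?, 16, 25. Perfect squares starting at 2².
Filling track C at index 2 by its rule yields 9.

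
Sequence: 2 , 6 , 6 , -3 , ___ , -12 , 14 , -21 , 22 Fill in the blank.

Taking every 2nd term gives 2 separate tracks.
Track A is 2, 6, ?, 14, 22, which is each term equals the sum of the previous two.
Track B is 6, -3, -12, -21, which is subtracting 9 each time.
So the missing entry in track A is 8.

8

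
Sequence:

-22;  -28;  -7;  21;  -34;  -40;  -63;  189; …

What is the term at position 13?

The slot pattern repeats as AABB (period 4), so there are 2 interleaved tracks.
Track A: -22, -28, -34, -40 — arithmetic with common difference −6.
Track B: -7, 21, -63, 189 — geometric with ratio -3.
The 13th slot belongs to track A; its 7th term is -58.

-58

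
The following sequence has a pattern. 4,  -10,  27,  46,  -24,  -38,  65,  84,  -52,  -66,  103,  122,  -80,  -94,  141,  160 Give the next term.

Positions follow the repeating pattern AABB; grouping by letter gives 2 tracks.
Stream A is 4, -10, -24, -38, -52, -66, -80, -94, which is arithmetic with common difference −14.
Stream B is 27, 46, 65, 84, 103, 122, 141, 160, which is adding 19 each time.
The 17th slot belongs to stream A; its 9th term is -108.

-108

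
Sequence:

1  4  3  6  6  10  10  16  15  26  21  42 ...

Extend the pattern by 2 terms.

28, 68

The terms cycle through 2 interleaved subsequences.
Track A = 1, 3, 6, 10, 15, 21: triangular numbers starting at T_1.
Track B = 4, 6, 10, 16, 26, 42: each term equals the sum of the previous two.
Position 13 → track A, term 7 = 28.
Term 14 comes from track B (its 7th entry): 68.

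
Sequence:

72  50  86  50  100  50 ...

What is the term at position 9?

Taking every 2nd term gives 2 separate tracks.
Subsequence A: 72, 86, 100 — arithmetic, step +14.
Subsequence B: 50, 50, 50 — always 50.
Position 9 → subsequence A, term 5 = 128.

128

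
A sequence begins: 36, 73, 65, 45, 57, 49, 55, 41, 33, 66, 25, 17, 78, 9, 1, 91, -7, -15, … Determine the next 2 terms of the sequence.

Positions follow the repeating pattern ABB; grouping by letter gives 2 tracks.
Track A is 36, 45, 55, 66, 78, 91, which is triangular numbers starting at T_8.
Track B is 73, 65, 57, 49, 41, 33, 25, 17, 9, 1, -7, -15, which is subtracting 8 each time.
Position 19 → track A, term 7 = 105.
Term 20 comes from track B (its 13th entry): -23.

105, -23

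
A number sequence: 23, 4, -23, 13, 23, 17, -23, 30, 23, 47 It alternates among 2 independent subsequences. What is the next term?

-23

Odd-indexed and even-indexed terms follow separate rules.
Track A: 23, -23, 23, -23, 23 — alternating ±23.
Track B: 4, 13, 17, 30, 47 — a Fibonacci-like recurrence a_n = a_{n-1} + a_{n-2}.
Position 11 → track A, term 6 = -23.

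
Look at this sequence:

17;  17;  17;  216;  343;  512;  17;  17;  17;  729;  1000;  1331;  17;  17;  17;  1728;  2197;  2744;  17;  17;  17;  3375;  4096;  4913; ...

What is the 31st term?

Positions follow the repeating pattern AAABBB; grouping by letter gives 2 tracks.
Subsequence A: 17, 17, 17, 17, 17, 17, 17, 17, 17, 17, 17, 17 (the constant sequence 17).
Subsequence B: 216, 343, 512, 729, 1000, 1331, 1728, 2197, 2744, 3375, 4096, 4913 (the cubes 6³, 7³, 8³, …).
Position 31 falls in subsequence A as its term 16, giving 17.

17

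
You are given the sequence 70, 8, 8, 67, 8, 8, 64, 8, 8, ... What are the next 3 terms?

61, 8, 8

Positions follow the repeating pattern ABB; grouping by letter gives 2 tracks.
Stream A: 70, 67, 64 (arithmetic with common difference −3).
Stream B: 8, 8, 8, 8, 8, 8 (the constant sequence 8).
The 10th slot belongs to stream A; its 4th term is 61.
The 11th slot belongs to stream B; its 7th term is 8.
Position 12 falls in stream B as its term 8, giving 8.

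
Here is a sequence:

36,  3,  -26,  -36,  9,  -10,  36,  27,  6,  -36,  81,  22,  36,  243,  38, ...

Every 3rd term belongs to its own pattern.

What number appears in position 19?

36

Split by position mod 3: positions 1, 4, 7, … form one track, and each other residue class forms its own.
Track A: 36, -36, 36, -36, 36. Oscillating between 36 and -36.
Track B: 3, 9, 27, 81, 243. Successive powers of 3.
Track C: -26, -10, 6, 22, 38. Arithmetic with common difference +16.
Term 19 comes from track A (its 7th entry): 36.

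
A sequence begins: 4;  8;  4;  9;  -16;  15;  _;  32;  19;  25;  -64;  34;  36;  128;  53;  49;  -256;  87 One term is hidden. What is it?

Split by position mod 3 into 3 tracks.
Track A is 4, 9, ?, 25, 36, 49, which is perfect squares starting at 2².
Track B is 8, -16, 32, -64, 128, -256, which is geometric, ×-2 each step.
Track C is 4, 15, 19, 34, 53, 87, which is Fibonacci-style (each term is the sum of the two before it).
Track A's pattern makes the blank 16.

16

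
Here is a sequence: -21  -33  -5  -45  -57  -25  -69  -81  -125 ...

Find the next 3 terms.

Reading positions in blocks of 3 reveals the pattern AAB — 2 tracks woven together.
Subsequence A: -21, -33, -45, -57, -69, -81 — subtracting 12 each time.
Subsequence B: -5, -25, -125 — multiplying by 5 each time.
Term 10 comes from subsequence A (its 7th entry): -93.
The 11th slot belongs to subsequence A; its 8th term is -105.
Position 12 → subsequence B, term 4 = -625.

-93, -105, -625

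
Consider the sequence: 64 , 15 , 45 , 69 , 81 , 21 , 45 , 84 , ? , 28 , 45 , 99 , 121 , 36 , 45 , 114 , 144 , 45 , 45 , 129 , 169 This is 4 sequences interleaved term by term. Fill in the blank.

100

The terms cycle through 4 interleaved subsequences.
Subsequence A: 64, 81, ?, 121, 144, 169 (perfect squares starting at 8²).
Subsequence B: 15, 21, 28, 36, 45 (triangular numbers n(n+1)/2 for n = 5, 6, …).
Subsequence C: 45, 45, 45, 45, 45 (the constant sequence 45).
Subsequence D: 69, 84, 99, 114, 129 (arithmetic with common difference +15).
So the missing entry in subsequence A is 100.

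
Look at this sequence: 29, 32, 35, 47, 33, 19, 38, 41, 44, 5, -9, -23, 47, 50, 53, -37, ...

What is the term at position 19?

56

The slot pattern repeats as AAABBB (period 6), so there are 2 interleaved tracks.
Subsequence A: 29, 32, 35, 38, 41, 44, 47, 50, 53 (arithmetic with common difference +3).
Subsequence B: 47, 33, 19, 5, -9, -23, -37 (linear: a_n = 61 − 14·n).
Position 19 → subsequence A, term 10 = 56.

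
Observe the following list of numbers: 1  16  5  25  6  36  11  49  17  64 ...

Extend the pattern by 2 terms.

Split by position mod 2 into 2 tracks.
Stream A is 1, 5, 6, 11, 17, which is each term equals the sum of the previous two.
Stream B is 16, 25, 36, 49, 64, which is the squares 4², 5², 6², ….
Position 11 → stream A, term 6 = 28.
Position 12 → stream B, term 6 = 81.

28, 81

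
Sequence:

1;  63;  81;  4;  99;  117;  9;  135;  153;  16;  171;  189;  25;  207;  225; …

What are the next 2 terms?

Reading positions in blocks of 3 reveals the pattern ABB — 2 tracks woven together.
Subsequence A: 1, 4, 9, 16, 25. Perfect squares starting at 1².
Subsequence B: 63, 81, 99, 117, 135, 153, 171, 189, 207, 225. Linear: a_n = 45 + 18·n.
The 16th slot belongs to subsequence A; its 6th term is 36.
Position 17 falls in subsequence B as its term 11, giving 243.

36, 243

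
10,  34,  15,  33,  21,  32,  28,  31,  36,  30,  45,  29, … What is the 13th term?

55

The terms cycle through 2 interleaved subsequences.
Subsequence A: 10, 15, 21, 28, 36, 45 (triangular numbers starting at T_4).
Subsequence B: 34, 33, 32, 31, 30, 29 (linear: a_n = 35 − n).
Position 13 falls in subsequence A as its term 7, giving 55.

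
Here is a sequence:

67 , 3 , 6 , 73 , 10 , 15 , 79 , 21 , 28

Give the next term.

85

The slot pattern repeats as ABB (period 3), so there are 2 interleaved tracks.
Subsequence A: 67, 73, 79. Arithmetic with common difference +6.
Subsequence B: 3, 6, 10, 15, 21, 28. Triangular numbers n(n+1)/2 for n = 2, 3, ….
Position 10 → subsequence A, term 4 = 85.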